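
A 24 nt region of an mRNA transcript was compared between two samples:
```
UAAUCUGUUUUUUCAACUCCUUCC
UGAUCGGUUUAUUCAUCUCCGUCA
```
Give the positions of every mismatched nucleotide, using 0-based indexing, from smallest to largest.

1, 5, 10, 15, 20, 23

Differences at position 1 (A→G), position 5 (U→G), position 10 (U→A), position 15 (A→U), position 20 (U→G), position 23 (C→A).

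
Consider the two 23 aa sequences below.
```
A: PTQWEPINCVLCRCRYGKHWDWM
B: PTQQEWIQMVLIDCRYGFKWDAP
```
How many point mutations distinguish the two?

Comparing position by position, 10 residues differ: 4 (W/Q), 6 (P/W), 8 (N/Q), 9 (C/M), 12 (C/I), 13 (R/D), 18 (K/F), 19 (H/K), 22 (W/A), 23 (M/P).

10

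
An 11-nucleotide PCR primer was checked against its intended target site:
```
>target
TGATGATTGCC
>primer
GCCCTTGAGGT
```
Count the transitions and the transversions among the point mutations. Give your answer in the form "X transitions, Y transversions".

2 transitions, 8 transversions

Mismatches (1-based):
base 1: T→G (pyrimidine→purine, transversion)
base 2: G→C (purine→pyrimidine, transversion)
base 3: A→C (purine→pyrimidine, transversion)
base 4: T→C (pyrimidine→pyrimidine, transition)
base 5: G→T (purine→pyrimidine, transversion)
base 6: A→T (purine→pyrimidine, transversion)
base 7: T→G (pyrimidine→purine, transversion)
base 8: T→A (pyrimidine→purine, transversion)
base 10: C→G (pyrimidine→purine, transversion)
base 11: C→T (pyrimidine→pyrimidine, transition)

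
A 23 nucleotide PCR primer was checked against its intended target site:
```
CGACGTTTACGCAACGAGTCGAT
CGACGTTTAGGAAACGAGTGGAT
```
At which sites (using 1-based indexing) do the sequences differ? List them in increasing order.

Scanning 1-based: 10: C/G; 12: C/A; 20: C/G.

10, 12, 20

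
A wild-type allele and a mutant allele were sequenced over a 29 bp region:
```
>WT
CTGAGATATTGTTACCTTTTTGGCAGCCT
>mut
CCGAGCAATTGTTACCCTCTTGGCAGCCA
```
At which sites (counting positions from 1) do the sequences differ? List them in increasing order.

Differences at site 2 (T→C), site 6 (A→C), site 7 (T→A), site 17 (T→C), site 19 (T→C), site 29 (T→A).

2, 6, 7, 17, 19, 29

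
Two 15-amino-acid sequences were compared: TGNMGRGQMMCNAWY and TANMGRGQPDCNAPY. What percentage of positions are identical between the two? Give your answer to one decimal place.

73.3%

Mismatches at positions 2, 9, 10, 14 (1-based): 4 of 15.
Identical positions: 11/15 = 73.33% → 73.3%.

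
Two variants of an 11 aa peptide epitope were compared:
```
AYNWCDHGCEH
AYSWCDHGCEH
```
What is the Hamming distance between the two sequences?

1

The sequences differ at residues 3 (1-based) — 1 in total.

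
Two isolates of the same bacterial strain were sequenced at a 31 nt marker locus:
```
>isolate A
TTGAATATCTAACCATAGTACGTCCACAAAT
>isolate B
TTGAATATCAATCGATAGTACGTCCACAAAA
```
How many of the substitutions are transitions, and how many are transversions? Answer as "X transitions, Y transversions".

0 transitions, 4 transversions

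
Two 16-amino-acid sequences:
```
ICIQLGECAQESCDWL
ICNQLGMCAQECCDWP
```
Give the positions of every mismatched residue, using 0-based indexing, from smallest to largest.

Differences at position 2 (I→N), position 6 (E→M), position 11 (S→C), position 15 (L→P).

2, 6, 11, 15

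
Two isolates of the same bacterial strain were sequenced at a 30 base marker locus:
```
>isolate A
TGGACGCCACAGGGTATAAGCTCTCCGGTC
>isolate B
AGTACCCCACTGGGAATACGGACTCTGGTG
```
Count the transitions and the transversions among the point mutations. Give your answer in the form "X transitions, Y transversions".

Transitions (purine↔purine or pyrimidine↔pyrimidine): 26 C→T.
Transversions (purine↔pyrimidine): 1 T→A, 3 G→T, 6 G→C, 11 A→T, 15 T→A, 19 A→C, 21 C→G, 22 T→A, 30 C→G.

1 transition, 9 transversions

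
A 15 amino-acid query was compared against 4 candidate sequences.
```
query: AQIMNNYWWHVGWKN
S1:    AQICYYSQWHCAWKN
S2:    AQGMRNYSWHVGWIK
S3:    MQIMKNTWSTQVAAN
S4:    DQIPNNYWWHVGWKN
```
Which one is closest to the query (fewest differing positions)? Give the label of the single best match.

S4

S1 differs at 7 positions; S2 differs at 5 positions; S3 differs at 9 positions; S4 differs at 2 positions. The closest is S4.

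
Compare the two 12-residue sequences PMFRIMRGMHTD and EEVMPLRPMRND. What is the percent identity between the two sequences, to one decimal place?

25.0%

9 positions differ (1, 2, 3, 4, 5, 6, 8, 10, 11), so 3 of 12 match: 3/12 = 25%.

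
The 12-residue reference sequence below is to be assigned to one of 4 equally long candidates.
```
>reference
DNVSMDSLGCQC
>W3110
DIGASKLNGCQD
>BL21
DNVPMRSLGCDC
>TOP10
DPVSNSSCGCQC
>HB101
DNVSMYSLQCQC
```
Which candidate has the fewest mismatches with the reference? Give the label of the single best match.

Hamming distances to reference — W3110: 8; BL21: 3; TOP10: 4; HB101: 2.
Smallest is HB101 with 2 mismatches.

HB101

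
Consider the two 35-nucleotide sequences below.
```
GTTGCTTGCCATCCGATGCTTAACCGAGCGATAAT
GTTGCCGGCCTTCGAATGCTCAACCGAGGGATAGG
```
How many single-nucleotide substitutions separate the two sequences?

Comparing position by position, 9 bases differ: 6 (T/C), 7 (T/G), 11 (A/T), 14 (C/G), 15 (G/A), 21 (T/C), 29 (C/G), 34 (A/G), 35 (T/G).

9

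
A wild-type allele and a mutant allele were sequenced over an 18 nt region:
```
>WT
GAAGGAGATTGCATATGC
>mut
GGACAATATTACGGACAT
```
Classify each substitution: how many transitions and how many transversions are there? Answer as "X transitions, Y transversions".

Mismatches (1-based):
position 2: A→G (purine→purine, transition)
position 4: G→C (purine→pyrimidine, transversion)
position 5: G→A (purine→purine, transition)
position 7: G→T (purine→pyrimidine, transversion)
position 11: G→A (purine→purine, transition)
position 13: A→G (purine→purine, transition)
position 14: T→G (pyrimidine→purine, transversion)
position 16: T→C (pyrimidine→pyrimidine, transition)
position 17: G→A (purine→purine, transition)
position 18: C→T (pyrimidine→pyrimidine, transition)

7 transitions, 3 transversions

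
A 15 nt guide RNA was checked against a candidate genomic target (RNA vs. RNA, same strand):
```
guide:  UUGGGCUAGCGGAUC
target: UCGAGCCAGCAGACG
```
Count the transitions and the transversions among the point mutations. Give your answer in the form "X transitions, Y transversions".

5 transitions, 1 transversion

Mismatches (1-based):
position 2: U→C (pyrimidine→pyrimidine, transition)
position 4: G→A (purine→purine, transition)
position 7: U→C (pyrimidine→pyrimidine, transition)
position 11: G→A (purine→purine, transition)
position 14: U→C (pyrimidine→pyrimidine, transition)
position 15: C→G (pyrimidine→purine, transversion)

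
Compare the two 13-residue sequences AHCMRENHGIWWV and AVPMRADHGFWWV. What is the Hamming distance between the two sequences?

5

The sequences differ at residues 2, 3, 6, 7, 10 (1-based) — 5 in total.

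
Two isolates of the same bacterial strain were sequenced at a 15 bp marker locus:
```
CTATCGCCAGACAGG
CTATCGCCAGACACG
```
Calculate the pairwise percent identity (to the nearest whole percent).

Mismatch at position 14 (1-based): 1 of 15.
Identical positions: 14/15 = 93.33% → 93%.

93%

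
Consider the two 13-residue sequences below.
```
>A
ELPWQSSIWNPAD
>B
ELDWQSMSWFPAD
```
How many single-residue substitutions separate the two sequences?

4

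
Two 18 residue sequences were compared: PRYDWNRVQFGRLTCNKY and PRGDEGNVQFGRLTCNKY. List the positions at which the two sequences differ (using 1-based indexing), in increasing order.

Scanning 1-based: 3: Y/G; 5: W/E; 6: N/G; 7: R/N.

3, 5, 6, 7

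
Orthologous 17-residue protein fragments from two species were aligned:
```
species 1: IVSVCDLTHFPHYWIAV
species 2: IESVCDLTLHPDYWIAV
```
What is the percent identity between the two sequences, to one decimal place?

76.5%

4 positions differ (2, 9, 10, 12), so 13 of 17 match: 13/17 = 76.47%.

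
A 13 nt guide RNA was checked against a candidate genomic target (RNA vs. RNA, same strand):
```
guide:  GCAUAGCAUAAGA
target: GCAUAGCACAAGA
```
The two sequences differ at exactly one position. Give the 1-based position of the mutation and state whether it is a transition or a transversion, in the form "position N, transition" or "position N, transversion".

position 9, transition

Position 9 changes U→C. U is a pyrimidine and C is a pyrimidine, so this is a transition.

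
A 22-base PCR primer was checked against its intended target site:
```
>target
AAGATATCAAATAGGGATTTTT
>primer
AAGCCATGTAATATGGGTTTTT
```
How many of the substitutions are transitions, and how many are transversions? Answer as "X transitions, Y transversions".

2 transitions, 4 transversions

Mismatches (1-based):
base 4: A→C (purine→pyrimidine, transversion)
base 5: T→C (pyrimidine→pyrimidine, transition)
base 8: C→G (pyrimidine→purine, transversion)
base 9: A→T (purine→pyrimidine, transversion)
base 14: G→T (purine→pyrimidine, transversion)
base 17: A→G (purine→purine, transition)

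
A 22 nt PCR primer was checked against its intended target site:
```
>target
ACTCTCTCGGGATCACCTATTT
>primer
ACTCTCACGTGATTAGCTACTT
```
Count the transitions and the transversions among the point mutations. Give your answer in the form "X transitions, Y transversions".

Transitions (purine↔purine or pyrimidine↔pyrimidine): 14 C→T, 20 T→C.
Transversions (purine↔pyrimidine): 7 T→A, 10 G→T, 16 C→G.

2 transitions, 3 transversions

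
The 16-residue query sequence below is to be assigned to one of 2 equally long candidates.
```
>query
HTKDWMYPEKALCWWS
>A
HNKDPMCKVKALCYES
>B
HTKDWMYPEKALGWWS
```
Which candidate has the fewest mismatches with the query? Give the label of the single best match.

B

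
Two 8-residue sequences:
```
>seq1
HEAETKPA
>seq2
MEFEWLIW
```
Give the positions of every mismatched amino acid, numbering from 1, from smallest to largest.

1, 3, 5, 6, 7, 8

Scanning 1-based: 1: H/M; 3: A/F; 5: T/W; 6: K/L; 7: P/I; 8: A/W.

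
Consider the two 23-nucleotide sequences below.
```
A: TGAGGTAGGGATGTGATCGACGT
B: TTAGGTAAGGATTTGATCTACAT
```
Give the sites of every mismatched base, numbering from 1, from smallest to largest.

2, 8, 13, 19, 22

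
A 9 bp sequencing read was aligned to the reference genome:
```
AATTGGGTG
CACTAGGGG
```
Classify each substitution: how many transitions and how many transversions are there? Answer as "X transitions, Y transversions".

2 transitions, 2 transversions

Transitions (purine↔purine or pyrimidine↔pyrimidine): 3 T→C, 5 G→A.
Transversions (purine↔pyrimidine): 1 A→C, 8 T→G.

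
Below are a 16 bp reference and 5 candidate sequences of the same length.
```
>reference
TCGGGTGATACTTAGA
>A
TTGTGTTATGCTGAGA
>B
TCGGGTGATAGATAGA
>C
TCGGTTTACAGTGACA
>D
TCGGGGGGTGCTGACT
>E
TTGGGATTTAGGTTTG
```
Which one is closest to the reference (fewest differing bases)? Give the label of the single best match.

A differs at 5 bases; B differs at 2 bases; C differs at 6 bases; D differs at 6 bases; E differs at 9 bases. The closest is B.

B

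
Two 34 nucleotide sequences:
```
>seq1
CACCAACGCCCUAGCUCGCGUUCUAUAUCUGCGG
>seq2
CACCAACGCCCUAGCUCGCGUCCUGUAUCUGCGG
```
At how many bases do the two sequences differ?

Comparing position by position, 2 bases differ: 22 (U/C), 25 (A/G).

2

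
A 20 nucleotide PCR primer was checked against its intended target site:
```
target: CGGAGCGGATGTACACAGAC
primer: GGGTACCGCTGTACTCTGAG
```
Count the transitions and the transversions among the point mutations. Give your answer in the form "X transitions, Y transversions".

1 transition, 7 transversions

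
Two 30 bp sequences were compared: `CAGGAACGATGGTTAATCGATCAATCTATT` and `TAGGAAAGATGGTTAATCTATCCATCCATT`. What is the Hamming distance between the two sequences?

The sequences differ at sites 1, 7, 19, 23, 27 (1-based) — 5 in total.

5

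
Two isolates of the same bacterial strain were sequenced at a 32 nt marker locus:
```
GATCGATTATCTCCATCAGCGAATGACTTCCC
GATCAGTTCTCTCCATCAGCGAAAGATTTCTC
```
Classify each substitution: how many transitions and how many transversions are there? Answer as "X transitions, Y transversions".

Transitions (purine↔purine or pyrimidine↔pyrimidine): 5 G→A, 6 A→G, 27 C→T, 31 C→T.
Transversions (purine↔pyrimidine): 9 A→C, 24 T→A.

4 transitions, 2 transversions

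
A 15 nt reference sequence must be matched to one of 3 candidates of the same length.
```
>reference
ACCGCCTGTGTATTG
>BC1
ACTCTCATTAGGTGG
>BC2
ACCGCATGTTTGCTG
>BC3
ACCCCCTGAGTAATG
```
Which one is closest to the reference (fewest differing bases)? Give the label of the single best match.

BC3

BC1 differs at 9 bases; BC2 differs at 4 bases; BC3 differs at 3 bases. The closest is BC3.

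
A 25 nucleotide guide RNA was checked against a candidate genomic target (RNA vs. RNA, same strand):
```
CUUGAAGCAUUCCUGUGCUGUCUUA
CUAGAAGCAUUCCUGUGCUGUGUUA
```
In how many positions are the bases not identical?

Comparing position by position, 2 positions differ: 3 (U/A), 22 (C/G).

2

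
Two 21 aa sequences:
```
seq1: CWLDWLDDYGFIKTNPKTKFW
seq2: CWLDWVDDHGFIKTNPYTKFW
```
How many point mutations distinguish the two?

3

The sequences differ at positions 6, 9, 17 (1-based) — 3 in total.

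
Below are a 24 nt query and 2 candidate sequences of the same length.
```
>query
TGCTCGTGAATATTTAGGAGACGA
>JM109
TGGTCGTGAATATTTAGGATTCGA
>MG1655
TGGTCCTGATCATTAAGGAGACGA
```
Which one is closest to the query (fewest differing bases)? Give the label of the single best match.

JM109

JM109 differs at 3 bases; MG1655 differs at 5 bases. The closest is JM109.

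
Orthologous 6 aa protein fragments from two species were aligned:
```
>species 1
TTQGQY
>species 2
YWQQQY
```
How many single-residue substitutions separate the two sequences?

3

The sequences differ at positions 1, 2, 4 (1-based) — 3 in total.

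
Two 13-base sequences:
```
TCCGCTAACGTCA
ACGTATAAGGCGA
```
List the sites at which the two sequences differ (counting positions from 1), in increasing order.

Differences at site 1 (T→A), site 3 (C→G), site 4 (G→T), site 5 (C→A), site 9 (C→G), site 11 (T→C), site 12 (C→G).

1, 3, 4, 5, 9, 11, 12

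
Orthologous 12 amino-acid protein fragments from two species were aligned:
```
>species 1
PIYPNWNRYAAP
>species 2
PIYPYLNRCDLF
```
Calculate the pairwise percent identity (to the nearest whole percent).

6 positions differ (5, 6, 9, 10, 11, 12), so 6 of 12 match: 6/12 = 50%.

50%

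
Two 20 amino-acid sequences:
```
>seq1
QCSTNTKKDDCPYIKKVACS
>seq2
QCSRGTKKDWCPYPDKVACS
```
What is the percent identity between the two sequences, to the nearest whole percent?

5 positions differ (4, 5, 10, 14, 15), so 15 of 20 match: 15/20 = 75%.

75%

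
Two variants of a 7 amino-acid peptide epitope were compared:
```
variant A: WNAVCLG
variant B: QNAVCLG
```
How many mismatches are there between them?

1

The sequences differ at positions 1 (1-based) — 1 in total.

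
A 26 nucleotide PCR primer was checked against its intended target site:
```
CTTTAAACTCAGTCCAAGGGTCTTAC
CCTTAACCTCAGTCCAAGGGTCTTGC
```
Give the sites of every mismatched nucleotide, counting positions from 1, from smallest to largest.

2, 7, 25

Differences at site 2 (T→C), site 7 (A→C), site 25 (A→G).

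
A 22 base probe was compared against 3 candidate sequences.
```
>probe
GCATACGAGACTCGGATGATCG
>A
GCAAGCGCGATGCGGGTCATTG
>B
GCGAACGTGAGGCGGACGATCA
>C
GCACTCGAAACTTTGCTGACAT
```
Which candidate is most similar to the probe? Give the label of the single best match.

A differs at 8 bases; B differs at 7 bases; C differs at 9 bases. The closest is B.

B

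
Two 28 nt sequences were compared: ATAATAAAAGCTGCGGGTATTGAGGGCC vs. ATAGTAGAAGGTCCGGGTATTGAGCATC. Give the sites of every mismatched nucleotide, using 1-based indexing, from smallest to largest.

Scanning 1-based: 4: A/G; 7: A/G; 11: C/G; 13: G/C; 25: G/C; 26: G/A; 27: C/T.

4, 7, 11, 13, 25, 26, 27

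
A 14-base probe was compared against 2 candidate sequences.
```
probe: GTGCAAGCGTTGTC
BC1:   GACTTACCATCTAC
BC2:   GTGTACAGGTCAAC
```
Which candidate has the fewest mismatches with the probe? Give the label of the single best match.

Hamming distances to probe — BC1: 9; BC2: 7.
Smallest is BC2 with 7 mismatches.

BC2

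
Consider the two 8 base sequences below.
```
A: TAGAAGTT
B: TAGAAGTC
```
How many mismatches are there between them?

1

Mismatches (1-based): position 8: T→C.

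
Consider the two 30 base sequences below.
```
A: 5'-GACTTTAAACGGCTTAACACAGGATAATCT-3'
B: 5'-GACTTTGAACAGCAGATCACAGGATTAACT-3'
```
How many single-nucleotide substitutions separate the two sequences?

7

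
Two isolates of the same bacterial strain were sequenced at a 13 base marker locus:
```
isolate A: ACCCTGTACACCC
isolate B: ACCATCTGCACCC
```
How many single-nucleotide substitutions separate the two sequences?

Comparing position by position, 3 positions differ: 4 (C/A), 6 (G/C), 8 (A/G).

3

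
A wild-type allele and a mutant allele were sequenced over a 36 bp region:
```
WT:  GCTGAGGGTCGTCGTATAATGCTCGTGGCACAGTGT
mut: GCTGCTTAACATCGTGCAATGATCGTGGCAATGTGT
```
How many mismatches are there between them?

11

The sequences differ at sites 5, 6, 7, 8, 9, 11, 16, 17, 22, 31, 32 (1-based) — 11 in total.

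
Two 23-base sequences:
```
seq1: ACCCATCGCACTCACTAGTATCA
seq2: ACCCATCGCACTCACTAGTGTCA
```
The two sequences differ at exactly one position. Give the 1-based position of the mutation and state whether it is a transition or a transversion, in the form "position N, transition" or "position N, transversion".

Position 20 changes A→G. A is a purine and G is a purine, so this is a transition.

position 20, transition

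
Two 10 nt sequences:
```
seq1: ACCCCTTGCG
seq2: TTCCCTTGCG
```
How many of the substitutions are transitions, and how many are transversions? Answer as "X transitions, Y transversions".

Transitions (purine↔purine or pyrimidine↔pyrimidine): 2 C→T.
Transversions (purine↔pyrimidine): 1 A→T.

1 transition, 1 transversion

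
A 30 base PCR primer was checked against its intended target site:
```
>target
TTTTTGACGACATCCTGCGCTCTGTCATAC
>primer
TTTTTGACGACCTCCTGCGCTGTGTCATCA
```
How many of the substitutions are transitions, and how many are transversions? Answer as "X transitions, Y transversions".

0 transitions, 4 transversions

Mismatches (1-based):
position 12: A→C (purine→pyrimidine, transversion)
position 22: C→G (pyrimidine→purine, transversion)
position 29: A→C (purine→pyrimidine, transversion)
position 30: C→A (pyrimidine→purine, transversion)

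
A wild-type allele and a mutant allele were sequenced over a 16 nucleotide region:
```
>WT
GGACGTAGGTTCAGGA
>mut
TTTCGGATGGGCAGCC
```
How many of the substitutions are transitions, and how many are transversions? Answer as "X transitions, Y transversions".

Transitions (purine↔purine or pyrimidine↔pyrimidine): none.
Transversions (purine↔pyrimidine): 1 G→T, 2 G→T, 3 A→T, 6 T→G, 8 G→T, 10 T→G, 11 T→G, 15 G→C, 16 A→C.

0 transitions, 9 transversions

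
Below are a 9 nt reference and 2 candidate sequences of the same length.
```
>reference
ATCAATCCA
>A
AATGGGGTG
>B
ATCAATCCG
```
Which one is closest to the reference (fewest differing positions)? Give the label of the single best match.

B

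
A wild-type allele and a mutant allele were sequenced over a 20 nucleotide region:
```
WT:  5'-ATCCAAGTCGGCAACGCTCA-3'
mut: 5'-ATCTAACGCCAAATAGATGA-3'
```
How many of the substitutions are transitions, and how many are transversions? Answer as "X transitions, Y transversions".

Transitions (purine↔purine or pyrimidine↔pyrimidine): 4 C→T, 11 G→A.
Transversions (purine↔pyrimidine): 7 G→C, 8 T→G, 10 G→C, 12 C→A, 14 A→T, 15 C→A, 17 C→A, 19 C→G.

2 transitions, 8 transversions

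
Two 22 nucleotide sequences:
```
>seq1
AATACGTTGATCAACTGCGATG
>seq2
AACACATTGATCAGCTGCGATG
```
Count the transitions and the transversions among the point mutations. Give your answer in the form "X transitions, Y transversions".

3 transitions, 0 transversions

Mismatches (1-based):
base 3: T→C (pyrimidine→pyrimidine, transition)
base 6: G→A (purine→purine, transition)
base 14: A→G (purine→purine, transition)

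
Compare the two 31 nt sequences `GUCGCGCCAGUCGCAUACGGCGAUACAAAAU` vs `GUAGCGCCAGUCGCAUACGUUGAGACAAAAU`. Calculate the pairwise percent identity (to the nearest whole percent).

4 positions differ (3, 20, 21, 24), so 27 of 31 match: 27/31 = 87.1%.

87%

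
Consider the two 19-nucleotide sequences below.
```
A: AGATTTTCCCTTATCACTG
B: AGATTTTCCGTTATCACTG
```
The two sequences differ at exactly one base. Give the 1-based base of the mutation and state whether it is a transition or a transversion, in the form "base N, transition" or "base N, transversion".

base 10, transversion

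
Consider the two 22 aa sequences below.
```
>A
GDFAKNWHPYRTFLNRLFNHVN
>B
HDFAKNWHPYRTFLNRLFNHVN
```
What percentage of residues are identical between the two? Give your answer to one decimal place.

95.5%

Mismatch at position 1 (1-based): 1 of 22.
Identical positions: 21/22 = 95.45% → 95.5%.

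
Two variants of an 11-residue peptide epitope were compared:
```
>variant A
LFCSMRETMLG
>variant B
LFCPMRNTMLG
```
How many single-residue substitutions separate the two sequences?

Comparing position by position, 2 residues differ: 4 (S/P), 7 (E/N).

2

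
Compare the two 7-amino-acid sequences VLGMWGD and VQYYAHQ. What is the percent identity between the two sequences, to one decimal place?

Mismatches at positions 2, 3, 4, 5, 6, 7 (1-based): 6 of 7.
Identical positions: 1/7 = 14.29% → 14.3%.

14.3%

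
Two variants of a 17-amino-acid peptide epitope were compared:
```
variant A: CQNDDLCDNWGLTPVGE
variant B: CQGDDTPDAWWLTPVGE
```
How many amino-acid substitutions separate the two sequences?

5

The sequences differ at positions 3, 6, 7, 9, 11 (1-based) — 5 in total.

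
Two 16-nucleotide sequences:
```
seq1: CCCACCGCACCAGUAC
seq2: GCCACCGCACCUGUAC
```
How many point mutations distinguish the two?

2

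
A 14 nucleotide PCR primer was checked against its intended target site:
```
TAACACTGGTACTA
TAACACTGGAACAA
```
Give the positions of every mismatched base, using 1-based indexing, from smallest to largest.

Differences at position 10 (T→A), position 13 (T→A).

10, 13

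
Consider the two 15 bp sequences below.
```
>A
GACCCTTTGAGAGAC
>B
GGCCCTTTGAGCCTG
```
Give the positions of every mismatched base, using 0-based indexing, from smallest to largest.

Scanning 0-based: 1: A/G; 11: A/C; 12: G/C; 13: A/T; 14: C/G.

1, 11, 12, 13, 14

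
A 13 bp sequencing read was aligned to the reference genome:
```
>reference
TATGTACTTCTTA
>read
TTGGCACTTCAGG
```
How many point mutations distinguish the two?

The sequences differ at sites 2, 3, 5, 11, 12, 13 (1-based) — 6 in total.

6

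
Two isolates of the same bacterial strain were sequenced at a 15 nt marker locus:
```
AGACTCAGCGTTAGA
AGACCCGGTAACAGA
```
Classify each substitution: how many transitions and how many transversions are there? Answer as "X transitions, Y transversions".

5 transitions, 1 transversion

Mismatches (1-based):
base 5: T→C (pyrimidine→pyrimidine, transition)
base 7: A→G (purine→purine, transition)
base 9: C→T (pyrimidine→pyrimidine, transition)
base 10: G→A (purine→purine, transition)
base 11: T→A (pyrimidine→purine, transversion)
base 12: T→C (pyrimidine→pyrimidine, transition)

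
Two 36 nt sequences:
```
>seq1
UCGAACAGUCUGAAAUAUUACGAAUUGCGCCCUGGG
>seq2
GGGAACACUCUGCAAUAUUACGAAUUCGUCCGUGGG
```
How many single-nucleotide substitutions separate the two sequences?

8

The sequences differ at bases 1, 2, 8, 13, 27, 28, 29, 32 (1-based) — 8 in total.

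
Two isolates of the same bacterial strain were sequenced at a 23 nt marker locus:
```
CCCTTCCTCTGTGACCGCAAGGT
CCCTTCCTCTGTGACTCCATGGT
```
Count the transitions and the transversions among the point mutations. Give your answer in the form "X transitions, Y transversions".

1 transition, 2 transversions

Transitions (purine↔purine or pyrimidine↔pyrimidine): 16 C→T.
Transversions (purine↔pyrimidine): 17 G→C, 20 A→T.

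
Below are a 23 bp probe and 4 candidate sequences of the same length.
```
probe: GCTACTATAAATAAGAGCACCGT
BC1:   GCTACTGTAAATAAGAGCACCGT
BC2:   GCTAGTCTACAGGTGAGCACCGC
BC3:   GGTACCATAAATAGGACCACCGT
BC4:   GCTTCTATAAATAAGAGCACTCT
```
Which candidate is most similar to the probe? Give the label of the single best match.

BC1 differs at 1 base; BC2 differs at 7 bases; BC3 differs at 4 bases; BC4 differs at 3 bases. The closest is BC1.

BC1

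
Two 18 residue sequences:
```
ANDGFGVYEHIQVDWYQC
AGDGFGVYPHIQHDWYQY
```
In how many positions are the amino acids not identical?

Comparing position by position, 4 positions differ: 2 (N/G), 9 (E/P), 13 (V/H), 18 (C/Y).

4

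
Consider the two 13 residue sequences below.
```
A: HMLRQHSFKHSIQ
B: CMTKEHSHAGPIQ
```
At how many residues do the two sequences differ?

8

Comparing position by position, 8 residues differ: 1 (H/C), 3 (L/T), 4 (R/K), 5 (Q/E), 8 (F/H), 9 (K/A), 10 (H/G), 11 (S/P).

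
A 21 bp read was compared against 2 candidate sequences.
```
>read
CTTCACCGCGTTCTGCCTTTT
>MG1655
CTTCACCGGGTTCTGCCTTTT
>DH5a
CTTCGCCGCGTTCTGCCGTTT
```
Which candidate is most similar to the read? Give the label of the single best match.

MG1655 differs at 1 base; DH5a differs at 2 bases. The closest is MG1655.

MG1655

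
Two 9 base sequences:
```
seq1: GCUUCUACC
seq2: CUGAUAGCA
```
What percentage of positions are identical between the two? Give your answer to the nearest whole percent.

11%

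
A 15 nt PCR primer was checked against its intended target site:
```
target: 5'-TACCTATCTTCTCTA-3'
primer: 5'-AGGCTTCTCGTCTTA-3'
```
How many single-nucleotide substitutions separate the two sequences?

11

Comparing position by position, 11 positions differ: 1 (T/A), 2 (A/G), 3 (C/G), 6 (A/T), 7 (T/C), 8 (C/T), 9 (T/C), 10 (T/G), 11 (C/T), 12 (T/C), 13 (C/T).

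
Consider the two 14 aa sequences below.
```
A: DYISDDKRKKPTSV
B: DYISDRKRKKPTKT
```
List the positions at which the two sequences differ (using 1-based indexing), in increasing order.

6, 13, 14

Differences at position 6 (D→R), position 13 (S→K), position 14 (V→T).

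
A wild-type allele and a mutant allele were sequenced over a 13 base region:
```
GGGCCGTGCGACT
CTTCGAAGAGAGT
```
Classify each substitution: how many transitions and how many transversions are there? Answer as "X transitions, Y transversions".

Transitions (purine↔purine or pyrimidine↔pyrimidine): 6 G→A.
Transversions (purine↔pyrimidine): 1 G→C, 2 G→T, 3 G→T, 5 C→G, 7 T→A, 9 C→A, 12 C→G.

1 transition, 7 transversions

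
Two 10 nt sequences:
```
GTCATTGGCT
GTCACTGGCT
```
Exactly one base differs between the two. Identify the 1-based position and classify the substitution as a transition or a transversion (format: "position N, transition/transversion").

position 5, transition

Position 5 changes T→C. T is a pyrimidine and C is a pyrimidine, so this is a transition.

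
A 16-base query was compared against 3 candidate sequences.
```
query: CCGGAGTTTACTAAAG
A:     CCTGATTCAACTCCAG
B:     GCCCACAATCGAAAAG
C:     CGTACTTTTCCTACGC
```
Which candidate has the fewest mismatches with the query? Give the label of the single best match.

Hamming distances to query — A: 6; B: 9; C: 9.
Smallest is A with 6 mismatches.

A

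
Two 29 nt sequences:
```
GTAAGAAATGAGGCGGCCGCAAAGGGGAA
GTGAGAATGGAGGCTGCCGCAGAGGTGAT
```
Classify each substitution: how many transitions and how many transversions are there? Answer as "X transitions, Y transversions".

Transitions (purine↔purine or pyrimidine↔pyrimidine): 3 A→G, 22 A→G.
Transversions (purine↔pyrimidine): 8 A→T, 9 T→G, 15 G→T, 26 G→T, 29 A→T.

2 transitions, 5 transversions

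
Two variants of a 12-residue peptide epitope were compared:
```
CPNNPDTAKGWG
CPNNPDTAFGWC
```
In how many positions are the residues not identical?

2

Mismatches (1-based): position 9: K→F; position 12: G→C.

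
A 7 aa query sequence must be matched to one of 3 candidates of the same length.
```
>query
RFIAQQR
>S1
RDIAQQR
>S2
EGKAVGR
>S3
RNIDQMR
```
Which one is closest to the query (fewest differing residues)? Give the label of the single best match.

S1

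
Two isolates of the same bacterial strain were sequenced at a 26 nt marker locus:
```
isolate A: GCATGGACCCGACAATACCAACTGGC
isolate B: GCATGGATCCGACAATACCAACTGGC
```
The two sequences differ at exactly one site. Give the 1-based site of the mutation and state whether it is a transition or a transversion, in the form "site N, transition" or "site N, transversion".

site 8, transition

The sequences differ only at site 8: C→T (pyrimidine→pyrimidine), a transition.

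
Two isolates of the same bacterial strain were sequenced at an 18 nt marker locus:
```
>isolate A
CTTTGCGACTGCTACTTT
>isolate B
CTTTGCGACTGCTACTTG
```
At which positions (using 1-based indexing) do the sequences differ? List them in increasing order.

18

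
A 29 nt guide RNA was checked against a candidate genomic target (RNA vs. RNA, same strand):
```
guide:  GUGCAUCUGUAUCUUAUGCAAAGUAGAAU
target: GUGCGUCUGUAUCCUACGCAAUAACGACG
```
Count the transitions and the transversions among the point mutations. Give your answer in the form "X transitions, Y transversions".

Transitions (purine↔purine or pyrimidine↔pyrimidine): 5 A→G, 14 U→C, 17 U→C, 23 G→A.
Transversions (purine↔pyrimidine): 22 A→U, 24 U→A, 25 A→C, 28 A→C, 29 U→G.

4 transitions, 5 transversions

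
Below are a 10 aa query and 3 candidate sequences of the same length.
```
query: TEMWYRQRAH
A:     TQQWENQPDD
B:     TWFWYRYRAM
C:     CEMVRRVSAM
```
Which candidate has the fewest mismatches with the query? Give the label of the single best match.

B

A differs at 7 positions; B differs at 4 positions; C differs at 6 positions. The closest is B.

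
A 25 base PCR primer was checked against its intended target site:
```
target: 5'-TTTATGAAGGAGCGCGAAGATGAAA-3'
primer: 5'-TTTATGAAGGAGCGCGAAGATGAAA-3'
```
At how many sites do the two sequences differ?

0

No positions differ; the sequences are identical.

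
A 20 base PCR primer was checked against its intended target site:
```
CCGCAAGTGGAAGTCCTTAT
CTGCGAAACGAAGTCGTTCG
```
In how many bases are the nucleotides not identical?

8

Comparing position by position, 8 bases differ: 2 (C/T), 5 (A/G), 7 (G/A), 8 (T/A), 9 (G/C), 16 (C/G), 19 (A/C), 20 (T/G).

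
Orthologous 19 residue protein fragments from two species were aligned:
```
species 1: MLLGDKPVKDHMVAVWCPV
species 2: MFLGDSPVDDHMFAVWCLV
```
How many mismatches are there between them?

5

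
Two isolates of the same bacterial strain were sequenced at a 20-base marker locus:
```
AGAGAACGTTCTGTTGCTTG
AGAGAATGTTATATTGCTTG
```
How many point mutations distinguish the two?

3

Mismatches (1-based): base 7: C→T; base 11: C→A; base 13: G→A.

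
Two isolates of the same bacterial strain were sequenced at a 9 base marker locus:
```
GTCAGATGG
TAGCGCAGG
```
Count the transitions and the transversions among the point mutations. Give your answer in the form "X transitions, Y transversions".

0 transitions, 6 transversions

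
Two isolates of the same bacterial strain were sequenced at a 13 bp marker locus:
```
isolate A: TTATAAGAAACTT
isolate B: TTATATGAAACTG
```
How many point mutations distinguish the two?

Comparing position by position, 2 positions differ: 6 (A/T), 13 (T/G).

2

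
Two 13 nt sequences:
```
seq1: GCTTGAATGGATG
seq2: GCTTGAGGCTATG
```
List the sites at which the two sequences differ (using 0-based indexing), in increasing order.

Scanning 0-based: 6: A/G; 7: T/G; 8: G/C; 9: G/T.

6, 7, 8, 9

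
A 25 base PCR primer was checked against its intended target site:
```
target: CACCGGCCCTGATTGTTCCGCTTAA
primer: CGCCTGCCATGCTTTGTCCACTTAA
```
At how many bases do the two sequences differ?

7

Comparing position by position, 7 bases differ: 2 (A/G), 5 (G/T), 9 (C/A), 12 (A/C), 15 (G/T), 16 (T/G), 20 (G/A).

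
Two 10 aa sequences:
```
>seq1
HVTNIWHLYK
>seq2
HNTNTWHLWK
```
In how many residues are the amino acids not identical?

3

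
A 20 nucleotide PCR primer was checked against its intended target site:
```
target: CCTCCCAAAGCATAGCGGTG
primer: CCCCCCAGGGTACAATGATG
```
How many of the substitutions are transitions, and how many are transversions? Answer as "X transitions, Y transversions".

Mismatches (1-based):
base 3: T→C (pyrimidine→pyrimidine, transition)
base 8: A→G (purine→purine, transition)
base 9: A→G (purine→purine, transition)
base 11: C→T (pyrimidine→pyrimidine, transition)
base 13: T→C (pyrimidine→pyrimidine, transition)
base 15: G→A (purine→purine, transition)
base 16: C→T (pyrimidine→pyrimidine, transition)
base 18: G→A (purine→purine, transition)

8 transitions, 0 transversions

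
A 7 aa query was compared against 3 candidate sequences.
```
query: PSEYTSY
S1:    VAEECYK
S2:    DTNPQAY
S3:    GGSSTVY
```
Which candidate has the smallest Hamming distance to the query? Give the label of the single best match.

S3

S1 differs at 6 residues; S2 differs at 6 residues; S3 differs at 5 residues. The closest is S3.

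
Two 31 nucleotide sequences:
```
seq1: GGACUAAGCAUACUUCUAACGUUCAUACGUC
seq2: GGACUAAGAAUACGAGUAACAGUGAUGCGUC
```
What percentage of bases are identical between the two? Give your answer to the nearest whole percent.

74%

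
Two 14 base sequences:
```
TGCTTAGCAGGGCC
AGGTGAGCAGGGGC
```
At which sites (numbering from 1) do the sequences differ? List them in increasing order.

1, 3, 5, 13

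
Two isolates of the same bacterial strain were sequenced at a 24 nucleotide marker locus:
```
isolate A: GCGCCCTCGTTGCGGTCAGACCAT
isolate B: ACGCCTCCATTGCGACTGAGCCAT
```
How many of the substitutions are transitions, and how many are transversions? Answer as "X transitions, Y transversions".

10 transitions, 0 transversions

Transitions (purine↔purine or pyrimidine↔pyrimidine): 1 G→A, 6 C→T, 7 T→C, 9 G→A, 15 G→A, 16 T→C, 17 C→T, 18 A→G, 19 G→A, 20 A→G.
Transversions (purine↔pyrimidine): none.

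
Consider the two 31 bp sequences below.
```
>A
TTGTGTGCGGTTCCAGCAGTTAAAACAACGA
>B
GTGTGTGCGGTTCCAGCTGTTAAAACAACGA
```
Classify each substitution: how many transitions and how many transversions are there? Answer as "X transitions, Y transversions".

Transitions (purine↔purine or pyrimidine↔pyrimidine): none.
Transversions (purine↔pyrimidine): 1 T→G, 18 A→T.

0 transitions, 2 transversions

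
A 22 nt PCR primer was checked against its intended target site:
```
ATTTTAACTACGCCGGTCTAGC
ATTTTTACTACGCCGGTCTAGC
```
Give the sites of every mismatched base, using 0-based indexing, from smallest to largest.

Differences at site 5 (A→T).

5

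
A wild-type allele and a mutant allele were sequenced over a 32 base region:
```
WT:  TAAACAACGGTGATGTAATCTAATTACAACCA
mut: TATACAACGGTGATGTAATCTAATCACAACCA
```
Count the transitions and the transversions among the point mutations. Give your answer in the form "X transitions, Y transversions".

Transitions (purine↔purine or pyrimidine↔pyrimidine): 25 T→C.
Transversions (purine↔pyrimidine): 3 A→T.

1 transition, 1 transversion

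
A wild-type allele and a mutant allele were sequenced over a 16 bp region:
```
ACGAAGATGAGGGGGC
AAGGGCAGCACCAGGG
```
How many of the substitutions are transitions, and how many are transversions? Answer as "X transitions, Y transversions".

3 transitions, 7 transversions

Transitions (purine↔purine or pyrimidine↔pyrimidine): 4 A→G, 5 A→G, 13 G→A.
Transversions (purine↔pyrimidine): 2 C→A, 6 G→C, 8 T→G, 9 G→C, 11 G→C, 12 G→C, 16 C→G.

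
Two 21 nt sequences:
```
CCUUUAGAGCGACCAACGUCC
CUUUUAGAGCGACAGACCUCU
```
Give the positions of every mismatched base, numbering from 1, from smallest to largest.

2, 14, 15, 18, 21

Scanning 1-based: 2: C/U; 14: C/A; 15: A/G; 18: G/C; 21: C/U.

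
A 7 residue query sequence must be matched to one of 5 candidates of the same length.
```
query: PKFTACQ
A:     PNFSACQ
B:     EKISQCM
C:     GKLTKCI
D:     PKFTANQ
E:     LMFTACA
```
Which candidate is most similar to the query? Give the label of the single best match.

A differs at 2 residues; B differs at 5 residues; C differs at 4 residues; D differs at 1 residue; E differs at 3 residues. The closest is D.

D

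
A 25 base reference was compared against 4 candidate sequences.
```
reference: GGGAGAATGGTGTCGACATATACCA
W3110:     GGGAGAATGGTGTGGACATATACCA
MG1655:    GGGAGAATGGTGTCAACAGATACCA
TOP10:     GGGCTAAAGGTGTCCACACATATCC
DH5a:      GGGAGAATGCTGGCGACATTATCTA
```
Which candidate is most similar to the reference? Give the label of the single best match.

W3110

Hamming distances to reference — W3110: 1; MG1655: 2; TOP10: 7; DH5a: 6.
Smallest is W3110 with 1 mismatch.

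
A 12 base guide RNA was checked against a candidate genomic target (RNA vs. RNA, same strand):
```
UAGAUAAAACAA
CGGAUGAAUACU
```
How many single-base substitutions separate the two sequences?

7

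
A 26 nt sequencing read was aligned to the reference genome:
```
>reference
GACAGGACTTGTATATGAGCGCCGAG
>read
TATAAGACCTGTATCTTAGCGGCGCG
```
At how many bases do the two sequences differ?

8

The sequences differ at bases 1, 3, 5, 9, 15, 17, 22, 25 (1-based) — 8 in total.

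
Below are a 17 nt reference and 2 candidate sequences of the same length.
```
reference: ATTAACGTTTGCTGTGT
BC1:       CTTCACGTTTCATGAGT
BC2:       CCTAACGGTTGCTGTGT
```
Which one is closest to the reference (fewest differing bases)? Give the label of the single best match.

BC2

Hamming distances to reference — BC1: 5; BC2: 3.
Smallest is BC2 with 3 mismatches.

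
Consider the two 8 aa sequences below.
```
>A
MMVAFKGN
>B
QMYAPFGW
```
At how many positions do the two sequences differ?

Comparing position by position, 5 positions differ: 1 (M/Q), 3 (V/Y), 5 (F/P), 6 (K/F), 8 (N/W).

5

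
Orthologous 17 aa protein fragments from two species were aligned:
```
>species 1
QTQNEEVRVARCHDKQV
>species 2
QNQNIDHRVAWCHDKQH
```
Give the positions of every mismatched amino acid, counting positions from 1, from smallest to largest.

2, 5, 6, 7, 11, 17

Scanning 1-based: 2: T/N; 5: E/I; 6: E/D; 7: V/H; 11: R/W; 17: V/H.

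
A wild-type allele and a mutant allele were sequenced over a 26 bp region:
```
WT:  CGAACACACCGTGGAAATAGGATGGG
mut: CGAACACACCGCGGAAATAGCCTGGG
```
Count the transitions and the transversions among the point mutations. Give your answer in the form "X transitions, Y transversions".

1 transition, 2 transversions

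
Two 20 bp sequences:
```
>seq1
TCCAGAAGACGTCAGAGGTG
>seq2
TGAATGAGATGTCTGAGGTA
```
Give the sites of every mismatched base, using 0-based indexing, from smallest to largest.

1, 2, 4, 5, 9, 13, 19

Scanning 0-based: 1: C/G; 2: C/A; 4: G/T; 5: A/G; 9: C/T; 13: A/T; 19: G/A.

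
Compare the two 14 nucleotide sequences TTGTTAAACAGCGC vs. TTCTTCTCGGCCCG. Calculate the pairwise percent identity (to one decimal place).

9 positions differ (3, 6, 7, 8, 9, 10, 11, 13, 14), so 5 of 14 match: 5/14 = 35.71%.

35.7%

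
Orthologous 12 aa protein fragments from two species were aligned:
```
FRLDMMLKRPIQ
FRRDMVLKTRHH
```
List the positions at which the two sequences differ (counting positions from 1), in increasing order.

3, 6, 9, 10, 11, 12

Differences at position 3 (L→R), position 6 (M→V), position 9 (R→T), position 10 (P→R), position 11 (I→H), position 12 (Q→H).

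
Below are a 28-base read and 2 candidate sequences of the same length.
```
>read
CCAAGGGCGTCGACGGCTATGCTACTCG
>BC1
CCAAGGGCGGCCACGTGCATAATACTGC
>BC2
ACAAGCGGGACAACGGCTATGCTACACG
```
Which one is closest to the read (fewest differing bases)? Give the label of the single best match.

BC1 differs at 9 bases; BC2 differs at 6 bases. The closest is BC2.

BC2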